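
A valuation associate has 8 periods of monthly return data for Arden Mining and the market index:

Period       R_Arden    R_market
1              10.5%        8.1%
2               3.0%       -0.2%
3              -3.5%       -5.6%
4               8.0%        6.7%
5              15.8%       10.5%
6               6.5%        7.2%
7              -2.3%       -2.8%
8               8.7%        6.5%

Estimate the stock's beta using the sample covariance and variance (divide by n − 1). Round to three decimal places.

Mean R_i = (10.5 + 3.0 − 3.5 + 8.0 + 15.8 + 6.5 − 2.3 + 8.7) / 8 = 5.8375%
Mean R_m = (8.1 − 0.2 − 5.6 + 6.7 + 10.5 + 7.2 − 2.8 + 6.5) / 8 = 3.8000%
Σ(R_i − R̄_i)(R_m − R̄_m) = 255.8800  ⇒  Cov = 255.8800 / 7 = 36.5543
Σ(R_m − R̄_m)² = 238.5600  ⇒  Var(R_m) = 238.5600 / 7 = 34.0800
β = Cov / Var(R_m) = 36.5543 / 34.0800 = 1.0726

1.073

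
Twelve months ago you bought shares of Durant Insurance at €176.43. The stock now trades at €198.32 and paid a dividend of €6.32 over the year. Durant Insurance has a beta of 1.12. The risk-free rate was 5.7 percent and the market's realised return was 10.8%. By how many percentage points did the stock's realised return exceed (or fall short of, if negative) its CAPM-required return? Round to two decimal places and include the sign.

+4.58%

Realised HPR = (P1 + D1 − P0) / P0 = (198.32 + 6.32 − 176.43) / 176.43 = 28.21 / 176.43 = 15.9893%
MRP = 10.8% − 5.7% = 5.10%
CAPM required = R_f + β·MRP = 5.7% + 1.12 × 5.1% = 11.4120%
α = realised − required = 15.9893% − 11.4120% = +4.58%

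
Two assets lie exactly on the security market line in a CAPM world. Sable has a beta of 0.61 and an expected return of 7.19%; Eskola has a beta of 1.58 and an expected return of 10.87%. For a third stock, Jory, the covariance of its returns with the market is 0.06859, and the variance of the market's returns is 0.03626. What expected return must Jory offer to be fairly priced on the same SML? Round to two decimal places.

12.05%

MRP = (10.87% − 7.19%) / (1.58 − 0.61) = 3.7938%
R_f = 7.19% − 0.61 × 3.7938% = 4.8758%
β_Jory = Cov / Var(R_m) = 0.06859 / 0.03626 = 1.8916
E(R_Jory) = R_f + β × MRP = 4.8758% + 1.8916 × 3.7938% = 12.05%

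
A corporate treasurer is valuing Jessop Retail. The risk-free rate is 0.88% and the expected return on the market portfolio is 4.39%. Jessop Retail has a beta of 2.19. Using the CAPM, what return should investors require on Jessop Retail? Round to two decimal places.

Market risk premium = E(R_m) − R_f = 4.39% − 0.88% = 3.51%
E(R) = R_f + β × MRP = 0.88% + 2.19 × 3.51% = 8.57%

8.57%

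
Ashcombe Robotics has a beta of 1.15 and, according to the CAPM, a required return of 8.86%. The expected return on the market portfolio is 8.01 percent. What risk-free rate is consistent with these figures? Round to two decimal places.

E(R) = R_f + β(E(R_m) − R_f) = R_f(1 − β) + β·E(R_m)
8.86% = R_f × (1 − 1.15) + 1.15 × 8.01%
8.86% = R_f × -0.15 + 9.2115%
R_f = (8.86% − 9.2115%) / -0.15 = 2.34%

2.34%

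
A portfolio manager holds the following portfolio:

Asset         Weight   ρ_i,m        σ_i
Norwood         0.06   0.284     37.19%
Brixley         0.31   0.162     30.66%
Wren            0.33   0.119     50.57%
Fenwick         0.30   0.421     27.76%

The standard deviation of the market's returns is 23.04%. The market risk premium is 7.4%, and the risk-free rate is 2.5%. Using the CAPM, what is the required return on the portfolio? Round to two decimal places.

β_Norwood = 0.284 × 37.19% / 23.04% = 0.4584
β_Brixley = 0.162 × 30.66% / 23.04% = 0.2156
β_Wren = 0.119 × 50.57% / 23.04% = 0.2612
β_Fenwick = 0.421 × 27.76% / 23.04% = 0.5072
β_P = Σ w_i β_i = 0.06×0.4584 + 0.31×0.2156 + 0.33×0.2612 + 0.30×0.5072 = 0.3327
E(R_P) = R_f + β_P × MRP = 2.5% + 0.3327 × 7.4% = 4.96%

4.96%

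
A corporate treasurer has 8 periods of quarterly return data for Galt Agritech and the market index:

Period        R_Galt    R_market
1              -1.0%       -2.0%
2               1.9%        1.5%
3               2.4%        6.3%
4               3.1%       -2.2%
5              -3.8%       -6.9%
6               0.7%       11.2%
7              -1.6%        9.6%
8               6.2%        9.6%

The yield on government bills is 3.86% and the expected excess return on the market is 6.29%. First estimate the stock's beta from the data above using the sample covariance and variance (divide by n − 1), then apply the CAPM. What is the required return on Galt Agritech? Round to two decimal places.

5.14%

Mean R_i = (-1.0 + 1.9 + 2.4 + 3.1 − 3.8 + 0.7 − 1.6 + 6.2) / 8 = 0.9875%
Mean R_m = (-2.0 + 1.5 + 6.3 − 2.2 − 6.9 + 11.2 + 9.6 + 9.6) / 8 = 3.3875%
Σ(R_i − R̄_i)(R_m − R̄_m) = 64.6088  ⇒  Cov = 64.6088 / 7 = 9.2298
Σ(R_m − R̄_m)² = 316.3488  ⇒  Var(R_m) = 316.3488 / 7 = 45.1927
β = Cov / Var(R_m) = 9.2298 / 45.1927 = 0.2042
E(R) = R_f + β × MRP = 3.86% + 0.2042 × 6.29% = 5.14%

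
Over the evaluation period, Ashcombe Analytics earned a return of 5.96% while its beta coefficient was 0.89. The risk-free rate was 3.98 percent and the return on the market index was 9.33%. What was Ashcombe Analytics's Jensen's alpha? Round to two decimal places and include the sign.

-2.78%

Market excess return = 9.33% − 3.98% = 5.35%
CAPM benchmark = R_f + β(R_m − R_f) = 3.98% + 0.89 × 5.35% = 8.7415%
α = actual − benchmark = 5.96% − 8.7415% = -2.78%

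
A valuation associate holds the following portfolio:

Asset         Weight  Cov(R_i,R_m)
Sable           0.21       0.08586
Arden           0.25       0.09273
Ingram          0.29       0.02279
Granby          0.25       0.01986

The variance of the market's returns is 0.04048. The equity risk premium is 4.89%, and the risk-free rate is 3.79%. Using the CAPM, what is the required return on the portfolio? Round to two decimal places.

β_Sable = 0.08586 / 0.04048 = 2.1210
β_Arden = 0.09273 / 0.04048 = 2.2908
β_Ingram = 0.02279 / 0.04048 = 0.5630
β_Granby = 0.01986 / 0.04048 = 0.4906
β_P = Σ w_i β_i = 0.21×2.1210 + 0.25×2.2908 + 0.29×0.5630 + 0.25×0.4906 = 1.3040
E(R_P) = R_f + β_P × MRP = 3.79% + 1.3040 × 4.89% = 10.17%

10.17%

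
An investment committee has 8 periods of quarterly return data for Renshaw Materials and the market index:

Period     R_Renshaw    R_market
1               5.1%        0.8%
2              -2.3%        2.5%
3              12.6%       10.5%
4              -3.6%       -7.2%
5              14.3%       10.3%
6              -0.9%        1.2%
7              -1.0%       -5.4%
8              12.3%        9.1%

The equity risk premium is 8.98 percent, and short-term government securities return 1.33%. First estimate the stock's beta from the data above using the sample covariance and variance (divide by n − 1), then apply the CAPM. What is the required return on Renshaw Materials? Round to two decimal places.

10.08%

Mean R_i = (5.1 − 2.3 + 12.6 − 3.6 + 14.3 − 0.9 − 1.0 + 12.3) / 8 = 4.5625%
Mean R_m = (0.8 + 2.5 + 10.5 − 7.2 + 10.3 + 1.2 − 5.4 + 9.1) / 8 = 2.7250%
Σ(R_i − R̄_i)(R_m − R̄_m) = 320.6275  ⇒  Cov = 320.6275 / 7 = 45.8039
Σ(R_m − R̄_m)² = 329.0750  ⇒  Var(R_m) = 329.0750 / 7 = 47.0107
β = Cov / Var(R_m) = 45.8039 / 47.0107 = 0.9743
E(R) = R_f + β × MRP = 1.33% + 0.9743 × 8.98% = 10.08%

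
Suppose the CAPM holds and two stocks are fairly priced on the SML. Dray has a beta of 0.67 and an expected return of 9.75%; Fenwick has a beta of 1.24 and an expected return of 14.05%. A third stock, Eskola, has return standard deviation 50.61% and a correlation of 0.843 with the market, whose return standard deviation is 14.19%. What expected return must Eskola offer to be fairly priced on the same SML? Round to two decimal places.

MRP = (14.05% − 9.75%) / (1.24 − 0.67) = 7.5439%
R_f = 9.75% − 0.67 × 7.5439% = 4.6956%
β_Eskola = ρ·σ_i/σ_m = 0.843 × 50.61 / 14.19 = 3.0066
E(R_Eskola) = R_f + β × MRP = 4.6956% + 3.0066 × 7.5439% = 27.38%

27.38%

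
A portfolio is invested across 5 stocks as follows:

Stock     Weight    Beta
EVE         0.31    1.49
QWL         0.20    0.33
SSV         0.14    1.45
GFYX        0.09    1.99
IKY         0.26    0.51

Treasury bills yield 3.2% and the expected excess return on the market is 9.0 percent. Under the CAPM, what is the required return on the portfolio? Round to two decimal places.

β_P = Σ w_i β_i = 0.31×1.49 + 0.20×0.33 + 0.14×1.45 + 0.09×1.99 + 0.26×0.51 = 1.0426
E(R_P) = R_f + β_P × MRP = 3.2% + 1.0426 × 9.0% = 12.58%

12.58%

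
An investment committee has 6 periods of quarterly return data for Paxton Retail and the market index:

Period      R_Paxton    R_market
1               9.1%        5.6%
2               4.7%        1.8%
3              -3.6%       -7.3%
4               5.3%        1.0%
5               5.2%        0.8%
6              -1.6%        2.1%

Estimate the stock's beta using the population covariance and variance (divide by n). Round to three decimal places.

0.866

Mean R_i = (9.1 + 4.7 − 3.6 + 5.3 + 5.2 − 1.6) / 6 = 3.1833%
Mean R_m = (5.6 + 1.8 − 7.3 + 1.0 + 0.8 + 2.1) / 6 = 0.6667%
Σ(R_i − R̄_i)(R_m − R̄_m) = 79.0667  ⇒  Cov = 79.0667 / 6 = 13.1778
Σ(R_m − R̄_m)² = 91.2733  ⇒  Var(R_m) = 91.2733 / 6 = 15.2122
β = Cov / Var(R_m) = 13.1778 / 15.2122 = 0.8663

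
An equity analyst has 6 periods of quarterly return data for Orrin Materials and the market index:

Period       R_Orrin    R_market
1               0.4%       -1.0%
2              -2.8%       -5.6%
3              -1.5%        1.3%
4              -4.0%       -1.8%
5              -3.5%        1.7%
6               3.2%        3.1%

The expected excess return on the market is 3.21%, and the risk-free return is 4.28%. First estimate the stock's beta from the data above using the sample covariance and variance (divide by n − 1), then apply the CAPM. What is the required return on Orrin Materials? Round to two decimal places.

5.68%

Mean R_i = (0.4 − 2.8 − 1.5 − 4.0 − 3.5 + 3.2) / 6 = -1.3667%
Mean R_m = (-1.0 − 5.6 + 1.3 − 1.8 + 1.7 + 3.1) / 6 = -0.3833%
Σ(R_i − R̄_i)(R_m − R̄_m) = 21.3567  ⇒  Cov = 21.3567 / 5 = 4.2713
Σ(R_m − R̄_m)² = 48.9083  ⇒  Var(R_m) = 48.9083 / 5 = 9.7817
β = Cov / Var(R_m) = 4.2713 / 9.7817 = 0.4367
E(R) = R_f + β × MRP = 4.28% + 0.4367 × 3.21% = 5.68%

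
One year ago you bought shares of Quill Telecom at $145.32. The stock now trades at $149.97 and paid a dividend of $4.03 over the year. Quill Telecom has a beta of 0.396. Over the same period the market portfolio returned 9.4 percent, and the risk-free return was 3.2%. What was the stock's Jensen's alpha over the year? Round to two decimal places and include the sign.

Realised HPR = (P1 + D1 − P0) / P0 = (149.97 + 4.03 − 145.32) / 145.32 = 8.68 / 145.32 = 5.9730%
MRP = 9.4% − 3.2% = 6.20%
CAPM required = R_f + β·MRP = 3.2% + 0.396 × 6.2% = 5.6552%
α = realised − required = 5.9730% − 5.6552% = +0.32%

+0.32%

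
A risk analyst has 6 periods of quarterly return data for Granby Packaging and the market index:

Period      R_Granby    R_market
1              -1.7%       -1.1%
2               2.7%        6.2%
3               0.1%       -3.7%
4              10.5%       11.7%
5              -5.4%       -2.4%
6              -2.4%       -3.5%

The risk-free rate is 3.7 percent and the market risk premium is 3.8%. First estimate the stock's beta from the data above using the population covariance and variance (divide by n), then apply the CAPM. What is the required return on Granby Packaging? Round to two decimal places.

6.71%

Mean R_i = (-1.7 + 2.7 + 0.1 + 10.5 − 5.4 − 2.4) / 6 = 0.6333%
Mean R_m = (-1.1 + 6.2 − 3.7 + 11.7 − 2.4 − 3.5) / 6 = 1.2000%
Σ(R_i − R̄_i)(R_m − R̄_m) = 157.8900  ⇒  Cov = 157.8900 / 6 = 26.3150
Σ(R_m − R̄_m)² = 199.6000  ⇒  Var(R_m) = 199.6000 / 6 = 33.2667
β = Cov / Var(R_m) = 26.3150 / 33.2667 = 0.7910
E(R) = R_f + β × MRP = 3.7% + 0.7910 × 3.8% = 6.71%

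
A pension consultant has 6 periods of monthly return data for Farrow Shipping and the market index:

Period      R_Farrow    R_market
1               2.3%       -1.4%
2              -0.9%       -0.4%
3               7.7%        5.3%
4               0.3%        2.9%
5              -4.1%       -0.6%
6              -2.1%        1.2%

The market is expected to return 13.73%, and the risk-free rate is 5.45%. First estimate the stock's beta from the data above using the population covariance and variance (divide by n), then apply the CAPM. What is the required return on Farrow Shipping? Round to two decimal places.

Mean R_i = (2.3 − 0.9 + 7.7 + 0.3 − 4.1 − 2.1) / 6 = 0.5333%
Mean R_m = (-1.4 − 0.4 + 5.3 + 2.9 − 0.6 + 1.2) / 6 = 1.1667%
Σ(R_i − R̄_i)(R_m − R̄_m) = 35.0267  ⇒  Cov = 35.0267 / 6 = 5.8378
Σ(R_m − R̄_m)² = 32.2533  ⇒  Var(R_m) = 32.2533 / 6 = 5.3756
β = Cov / Var(R_m) = 5.8378 / 5.3756 = 1.0860
MRP = 13.73% − 5.45% = 8.28%
E(R) = R_f + β × MRP = 5.45% + 1.0860 × 8.28% = 14.44%

14.44%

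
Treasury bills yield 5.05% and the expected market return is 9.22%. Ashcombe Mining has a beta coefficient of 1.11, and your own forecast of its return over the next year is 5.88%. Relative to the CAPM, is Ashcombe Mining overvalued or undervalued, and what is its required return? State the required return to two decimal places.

Overvalued; required return 9.68%

MRP = 9.22% − 5.05% = 4.17%
Required return = R_f + β·MRP = 5.05% + 1.11 × 4.17% = 9.68%
Forecast 5.88% < required 9.68% → the stock plots below the SML → overvalued.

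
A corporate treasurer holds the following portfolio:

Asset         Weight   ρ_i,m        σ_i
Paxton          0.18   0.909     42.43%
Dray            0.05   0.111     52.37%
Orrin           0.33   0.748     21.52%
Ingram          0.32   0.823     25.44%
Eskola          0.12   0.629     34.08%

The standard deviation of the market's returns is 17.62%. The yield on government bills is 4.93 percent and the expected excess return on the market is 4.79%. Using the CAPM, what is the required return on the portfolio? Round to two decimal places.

10.86%

β_Paxton = 0.909 × 42.43% / 17.62% = 2.1889
β_Dray = 0.111 × 52.37% / 17.62% = 0.3299
β_Orrin = 0.748 × 21.52% / 17.62% = 0.9136
β_Ingram = 0.823 × 25.44% / 17.62% = 1.1883
β_Eskola = 0.629 × 34.08% / 17.62% = 1.2166
β_P = Σ w_i β_i = 0.18×2.1889 + 0.05×0.3299 + 0.33×0.9136 + 0.32×1.1883 + 0.12×1.2166 = 1.2382
E(R_P) = R_f + β_P × MRP = 4.93% + 1.2382 × 4.79% = 10.86%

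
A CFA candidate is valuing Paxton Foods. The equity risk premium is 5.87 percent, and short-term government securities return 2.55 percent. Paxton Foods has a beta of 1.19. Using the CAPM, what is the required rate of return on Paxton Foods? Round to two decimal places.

9.54%

E(R) = R_f + β × MRP = 2.55% + 1.19 × 5.87% = 9.54%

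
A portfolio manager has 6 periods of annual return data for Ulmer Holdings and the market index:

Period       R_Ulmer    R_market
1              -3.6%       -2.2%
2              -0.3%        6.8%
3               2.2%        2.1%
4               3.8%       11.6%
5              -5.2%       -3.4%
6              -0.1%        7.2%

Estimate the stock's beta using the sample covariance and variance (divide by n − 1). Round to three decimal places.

0.484

Mean R_i = (-3.6 − 0.3 + 2.2 + 3.8 − 5.2 − 0.1) / 6 = -0.5333%
Mean R_m = (-2.2 + 6.8 + 2.1 + 11.6 − 3.4 + 7.2) / 6 = 3.6833%
Σ(R_i − R̄_i)(R_m − R̄_m) = 83.3267  ⇒  Cov = 83.3267 / 5 = 16.6653
Σ(R_m − R̄_m)² = 172.0483  ⇒  Var(R_m) = 172.0483 / 5 = 34.4097
β = Cov / Var(R_m) = 16.6653 / 34.4097 = 0.4843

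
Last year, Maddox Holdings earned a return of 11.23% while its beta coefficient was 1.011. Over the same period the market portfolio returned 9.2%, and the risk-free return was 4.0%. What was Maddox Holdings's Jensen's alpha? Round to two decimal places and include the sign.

+1.97%

Market excess return = 9.2% − 4.0% = 5.20%
CAPM benchmark = R_f + β(R_m − R_f) = 4.0% + 1.011 × 5.2% = 9.2572%
α = actual − benchmark = 11.23% − 9.2572% = +1.97%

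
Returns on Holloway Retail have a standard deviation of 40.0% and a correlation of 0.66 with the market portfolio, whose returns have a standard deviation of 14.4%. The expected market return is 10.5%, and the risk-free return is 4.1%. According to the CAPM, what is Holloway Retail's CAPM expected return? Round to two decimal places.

15.83%

β = ρ × σ_i / σ_m = 0.66 × 40.0% / 14.4% = 1.8333
MRP = 10.5% − 4.1% = 6.40%
E(R) = 4.1% + 1.8333 × 6.4% = 15.83%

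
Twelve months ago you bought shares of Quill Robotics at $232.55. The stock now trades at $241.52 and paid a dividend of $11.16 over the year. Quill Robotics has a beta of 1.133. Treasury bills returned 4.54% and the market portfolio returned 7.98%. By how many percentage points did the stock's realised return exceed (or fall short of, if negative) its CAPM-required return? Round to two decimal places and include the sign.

Realised HPR = (P1 + D1 − P0) / P0 = (241.52 + 11.16 − 232.55) / 232.55 = 20.13 / 232.55 = 8.6562%
MRP = 7.98% − 4.54% = 3.44%
CAPM required = R_f + β·MRP = 4.54% + 1.133 × 3.44% = 8.43752%
α = realised − required = 8.6562% − 8.43752% = +0.22%

+0.22%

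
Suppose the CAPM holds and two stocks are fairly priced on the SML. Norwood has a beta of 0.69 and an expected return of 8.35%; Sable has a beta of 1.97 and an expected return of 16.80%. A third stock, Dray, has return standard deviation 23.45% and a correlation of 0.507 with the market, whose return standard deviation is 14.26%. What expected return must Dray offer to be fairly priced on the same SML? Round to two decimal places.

9.30%

MRP = (16.80% − 8.35%) / (1.97 − 0.69) = 6.6016%
R_f = 8.35% − 0.69 × 6.6016% = 3.7949%
β_Dray = ρ·σ_i/σ_m = 0.507 × 23.45 / 14.26 = 0.8337
E(R_Dray) = R_f + β × MRP = 3.7949% + 0.8337 × 6.6016% = 9.30%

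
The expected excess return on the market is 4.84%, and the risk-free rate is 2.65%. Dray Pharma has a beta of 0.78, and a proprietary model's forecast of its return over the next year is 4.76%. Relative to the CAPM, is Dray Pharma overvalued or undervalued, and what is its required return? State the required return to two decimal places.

Required return = R_f + β·MRP = 2.65% + 0.78 × 4.84% = 6.43%
Forecast 4.76% < required 6.43% → the stock plots below the SML → overvalued.

Overvalued; required return 6.43%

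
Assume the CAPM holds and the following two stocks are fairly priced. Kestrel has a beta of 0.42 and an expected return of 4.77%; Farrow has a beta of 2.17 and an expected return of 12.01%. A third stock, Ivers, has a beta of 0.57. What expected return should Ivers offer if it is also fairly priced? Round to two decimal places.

MRP (SML slope) = (12.01% − 4.77%) / (2.17 − 0.42) = 7.24% / 1.75 = 4.1371%
R_f (intercept) = 4.77% − 0.42 × 4.1371% = 3.0324%
E(R_Ivers) = R_f + β × MRP = 3.0324% + 0.57 × 4.1371% = 5.39%

5.39%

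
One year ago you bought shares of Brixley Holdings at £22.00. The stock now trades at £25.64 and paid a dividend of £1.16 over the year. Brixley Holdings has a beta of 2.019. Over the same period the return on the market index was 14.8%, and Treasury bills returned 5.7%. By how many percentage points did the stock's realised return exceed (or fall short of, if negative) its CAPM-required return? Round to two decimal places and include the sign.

-2.25%

Realised HPR = (P1 + D1 − P0) / P0 = (25.64 + 1.16 − 22.00) / 22.00 = 4.80 / 22.00 = 21.8182%
MRP = 14.8% − 5.7% = 9.10%
CAPM required = R_f + β·MRP = 5.7% + 2.019 × 9.1% = 24.0729%
α = realised − required = 21.8182% − 24.0729% = -2.25%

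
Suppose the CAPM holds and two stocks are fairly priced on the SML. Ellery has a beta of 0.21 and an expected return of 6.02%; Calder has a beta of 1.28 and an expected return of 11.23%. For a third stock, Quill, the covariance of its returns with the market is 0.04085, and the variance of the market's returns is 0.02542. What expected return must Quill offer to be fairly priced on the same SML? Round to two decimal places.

12.82%

MRP = (11.23% − 6.02%) / (1.28 − 0.21) = 4.8692%
R_f = 6.02% − 0.21 × 4.8692% = 4.9975%
β_Quill = Cov / Var(R_m) = 0.04085 / 0.02542 = 1.6070
E(R_Quill) = R_f + β × MRP = 4.9975% + 1.6070 × 4.8692% = 12.82%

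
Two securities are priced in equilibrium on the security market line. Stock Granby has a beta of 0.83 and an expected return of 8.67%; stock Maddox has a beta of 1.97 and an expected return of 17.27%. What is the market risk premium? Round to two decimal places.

Both satisfy E(R) = R_f + β·MRP, so the slope of the SML is
MRP = (17.27% − 8.67%) / (1.97 − 0.83) = 8.60% / 1.14 = 7.5439%

7.54%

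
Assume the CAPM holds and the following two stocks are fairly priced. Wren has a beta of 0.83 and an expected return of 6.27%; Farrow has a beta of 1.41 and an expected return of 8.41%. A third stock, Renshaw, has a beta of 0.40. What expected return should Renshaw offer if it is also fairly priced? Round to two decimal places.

MRP (SML slope) = (8.41% − 6.27%) / (1.41 − 0.83) = 2.14% / 0.58 = 3.6897%
R_f (intercept) = 6.27% − 0.83 × 3.6897% = 3.2075%
E(R_Renshaw) = R_f + β × MRP = 3.2075% + 0.40 × 3.6897% = 4.68%

4.68%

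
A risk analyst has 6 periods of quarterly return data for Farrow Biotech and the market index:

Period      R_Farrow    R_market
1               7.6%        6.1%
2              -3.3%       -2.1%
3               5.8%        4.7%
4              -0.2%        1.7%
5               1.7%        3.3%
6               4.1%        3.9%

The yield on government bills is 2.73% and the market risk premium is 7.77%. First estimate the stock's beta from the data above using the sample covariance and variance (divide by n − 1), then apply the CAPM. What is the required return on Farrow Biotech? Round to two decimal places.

Mean R_i = (7.6 − 3.3 + 5.8 − 0.2 + 1.7 + 4.1) / 6 = 2.6167%
Mean R_m = (6.1 − 2.1 + 4.7 + 1.7 + 3.3 + 3.9) / 6 = 2.9333%
Σ(R_i − R̄_i)(R_m − R̄_m) = 55.7567  ⇒  Cov = 55.7567 / 5 = 11.1513
Σ(R_m − R̄_m)² = 41.0733  ⇒  Var(R_m) = 41.0733 / 5 = 8.2147
β = Cov / Var(R_m) = 11.1513 / 8.2147 = 1.3575
E(R) = R_f + β × MRP = 2.73% + 1.3575 × 7.77% = 13.28%

13.28%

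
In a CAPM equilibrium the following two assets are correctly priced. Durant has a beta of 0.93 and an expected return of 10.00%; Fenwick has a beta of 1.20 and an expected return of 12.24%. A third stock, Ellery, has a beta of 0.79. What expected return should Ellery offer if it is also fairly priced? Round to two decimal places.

MRP (SML slope) = (12.24% − 10.00%) / (1.20 − 0.93) = 2.24% / 0.27 = 8.2963%
R_f (intercept) = 10.00% − 0.93 × 8.2963% = 2.2844%
E(R_Ellery) = R_f + β × MRP = 2.2844% + 0.79 × 8.2963% = 8.84%

8.84%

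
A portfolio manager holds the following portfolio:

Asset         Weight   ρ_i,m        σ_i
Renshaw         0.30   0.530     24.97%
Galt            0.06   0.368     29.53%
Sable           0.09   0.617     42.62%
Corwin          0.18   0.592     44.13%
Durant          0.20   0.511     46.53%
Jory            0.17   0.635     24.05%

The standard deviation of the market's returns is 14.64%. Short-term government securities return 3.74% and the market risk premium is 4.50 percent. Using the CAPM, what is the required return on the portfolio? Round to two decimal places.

9.59%

β_Renshaw = 0.530 × 24.97% / 14.64% = 0.9040
β_Galt = 0.368 × 29.53% / 14.64% = 0.7423
β_Sable = 0.617 × 42.62% / 14.64% = 1.7962
β_Corwin = 0.592 × 44.13% / 14.64% = 1.7845
β_Durant = 0.511 × 46.53% / 14.64% = 1.6241
β_Jory = 0.635 × 24.05% / 14.64% = 1.0432
β_P = Σ w_i β_i = 0.30×0.9040 + 0.06×0.7423 + 0.09×1.7962 + 0.18×1.7845 + 0.20×1.6241 + 0.17×1.0432 = 1.3008
E(R_P) = R_f + β_P × MRP = 3.74% + 1.3008 × 4.50% = 9.59%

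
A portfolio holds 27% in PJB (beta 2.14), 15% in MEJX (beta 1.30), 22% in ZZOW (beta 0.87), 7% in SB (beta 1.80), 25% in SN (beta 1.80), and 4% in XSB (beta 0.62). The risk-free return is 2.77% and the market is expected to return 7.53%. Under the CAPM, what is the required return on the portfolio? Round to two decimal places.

10.22%

β_P = Σ w_i β_i = 0.27×2.14 + 0.15×1.30 + 0.22×0.87 + 0.07×1.80 + 0.25×1.80 + 0.04×0.62 = 1.5650
MRP = 7.53% − 2.77% = 4.76%
E(R_P) = R_f + β_P × MRP = 2.77% + 1.5650 × 4.76% = 10.22%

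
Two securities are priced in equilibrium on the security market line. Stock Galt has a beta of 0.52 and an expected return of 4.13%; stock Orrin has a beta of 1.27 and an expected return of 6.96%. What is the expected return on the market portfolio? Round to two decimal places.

Both satisfy E(R) = R_f + β·MRP, so the slope of the SML is
MRP = (6.96% − 4.13%) / (1.27 − 0.52) = 2.83% / 0.75 = 3.7733%
R_f = E(R_Galt) − β_Galt·MRP = 4.13% − 0.52 × 3.7733% = 2.1679%
E(R_m) = R_f + MRP = 2.1679% + 3.7733% = 5.94%

5.94%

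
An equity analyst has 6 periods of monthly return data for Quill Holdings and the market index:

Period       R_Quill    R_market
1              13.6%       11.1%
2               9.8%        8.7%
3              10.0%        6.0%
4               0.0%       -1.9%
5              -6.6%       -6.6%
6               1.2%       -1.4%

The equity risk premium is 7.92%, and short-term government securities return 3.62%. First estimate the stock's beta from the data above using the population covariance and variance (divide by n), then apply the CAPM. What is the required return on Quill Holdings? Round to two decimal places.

Mean R_i = (13.6 + 9.8 + 10.0 + 0.0 − 6.6 + 1.2) / 6 = 4.6667%
Mean R_m = (11.1 + 8.7 + 6.0 − 1.9 − 6.6 − 1.4) / 6 = 2.6500%
Σ(R_i − R̄_i)(R_m − R̄_m) = 263.9000  ⇒  Cov = 263.9000 / 6 = 43.9833
Σ(R_m − R̄_m)² = 241.8950  ⇒  Var(R_m) = 241.8950 / 6 = 40.3158
β = Cov / Var(R_m) = 43.9833 / 40.3158 = 1.0910
E(R) = R_f + β × MRP = 3.62% + 1.0910 × 7.92% = 12.26%

12.26%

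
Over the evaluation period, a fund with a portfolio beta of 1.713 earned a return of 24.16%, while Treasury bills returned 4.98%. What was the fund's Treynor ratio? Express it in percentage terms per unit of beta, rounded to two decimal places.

11.20%

Treynor = (R_P − R_f) / β_P = (24.16% − 4.98%) / 1.7130 = 19.18% / 1.7130 = 11.20%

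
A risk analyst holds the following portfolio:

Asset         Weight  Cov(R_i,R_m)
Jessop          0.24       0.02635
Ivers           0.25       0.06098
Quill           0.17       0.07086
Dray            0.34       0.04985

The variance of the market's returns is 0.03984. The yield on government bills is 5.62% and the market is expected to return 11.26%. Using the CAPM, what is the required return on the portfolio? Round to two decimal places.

12.78%

β_Jessop = 0.02635 / 0.03984 = 0.6614
β_Ivers = 0.06098 / 0.03984 = 1.5306
β_Quill = 0.07086 / 0.03984 = 1.7786
β_Dray = 0.04985 / 0.03984 = 1.2513
β_P = Σ w_i β_i = 0.24×0.6614 + 0.25×1.5306 + 0.17×1.7786 + 0.34×1.2513 = 1.2692
MRP = 11.26% − 5.62% = 5.64%
E(R_P) = R_f + β_P × MRP = 5.62% + 1.2692 × 5.64% = 12.78%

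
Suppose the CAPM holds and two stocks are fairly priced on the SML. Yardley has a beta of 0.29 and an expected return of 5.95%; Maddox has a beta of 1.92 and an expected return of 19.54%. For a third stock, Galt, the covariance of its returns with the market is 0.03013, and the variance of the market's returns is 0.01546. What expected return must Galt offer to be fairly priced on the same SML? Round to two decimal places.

MRP = (19.54% − 5.95%) / (1.92 − 0.29) = 8.3374%
R_f = 5.95% − 0.29 × 8.3374% = 3.5322%
β_Galt = Cov / Var(R_m) = 0.03013 / 0.01546 = 1.9489
E(R_Galt) = R_f + β × MRP = 3.5322% + 1.9489 × 8.3374% = 19.78%

19.78%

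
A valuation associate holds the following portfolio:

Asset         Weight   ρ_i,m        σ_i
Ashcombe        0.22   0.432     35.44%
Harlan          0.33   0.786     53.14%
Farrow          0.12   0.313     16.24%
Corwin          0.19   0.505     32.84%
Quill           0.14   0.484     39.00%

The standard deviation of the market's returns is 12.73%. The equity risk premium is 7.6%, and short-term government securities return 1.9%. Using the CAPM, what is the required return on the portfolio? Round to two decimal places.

β_Ashcombe = 0.432 × 35.44% / 12.73% = 1.2027
β_Harlan = 0.786 × 53.14% / 12.73% = 3.2811
β_Farrow = 0.313 × 16.24% / 12.73% = 0.3993
β_Corwin = 0.505 × 32.84% / 12.73% = 1.3028
β_Quill = 0.484 × 39.00% / 12.73% = 1.4828
β_P = Σ w_i β_i = 0.22×1.2027 + 0.33×3.2811 + 0.12×0.3993 + 0.19×1.3028 + 0.14×1.4828 = 1.8504
E(R_P) = R_f + β_P × MRP = 1.9% + 1.8504 × 7.6% = 15.96%

15.96%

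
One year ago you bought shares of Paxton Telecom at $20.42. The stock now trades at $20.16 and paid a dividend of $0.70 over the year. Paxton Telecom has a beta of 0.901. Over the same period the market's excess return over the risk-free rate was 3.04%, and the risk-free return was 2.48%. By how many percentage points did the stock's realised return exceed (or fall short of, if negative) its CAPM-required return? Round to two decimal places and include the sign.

Realised HPR = (P1 + D1 − P0) / P0 = (20.16 + 0.70 − 20.42) / 20.42 = 0.44 / 20.42 = 2.1548%
CAPM required = R_f + β·MRP = 2.48% + 0.901 × 3.04% = 5.21904%
α = realised − required = 2.1548% − 5.21904% = -3.06%

-3.06%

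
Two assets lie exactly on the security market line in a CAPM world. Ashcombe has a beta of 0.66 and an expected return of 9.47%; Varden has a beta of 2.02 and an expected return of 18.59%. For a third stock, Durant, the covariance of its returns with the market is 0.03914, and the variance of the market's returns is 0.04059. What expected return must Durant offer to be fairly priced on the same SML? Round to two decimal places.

11.51%

MRP = (18.59% − 9.47%) / (2.02 − 0.66) = 6.7059%
R_f = 9.47% − 0.66 × 6.7059% = 5.0441%
β_Durant = Cov / Var(R_m) = 0.03914 / 0.04059 = 0.9643
E(R_Durant) = R_f + β × MRP = 5.0441% + 0.9643 × 6.7059% = 11.51%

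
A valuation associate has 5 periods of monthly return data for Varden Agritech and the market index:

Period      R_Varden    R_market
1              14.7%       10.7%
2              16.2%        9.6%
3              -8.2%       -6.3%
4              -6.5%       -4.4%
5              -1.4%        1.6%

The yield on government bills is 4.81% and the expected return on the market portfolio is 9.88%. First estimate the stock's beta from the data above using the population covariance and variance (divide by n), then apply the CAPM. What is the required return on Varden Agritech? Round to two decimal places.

Mean R_i = (14.7 + 16.2 − 8.2 − 6.5 − 1.4) / 5 = 2.9600%
Mean R_m = (10.7 + 9.6 − 6.3 − 4.4 + 1.6) / 5 = 2.2400%
Σ(R_i − R̄_i)(R_m − R̄_m) = 357.6780  ⇒  Cov = 357.6780 / 5 = 71.5356
Σ(R_m − R̄_m)² = 243.1720  ⇒  Var(R_m) = 243.1720 / 5 = 48.6344
β = Cov / Var(R_m) = 71.5356 / 48.6344 = 1.4709
MRP = 9.88% − 4.81% = 5.07%
E(R) = R_f + β × MRP = 4.81% + 1.4709 × 5.07% = 12.27%

12.27%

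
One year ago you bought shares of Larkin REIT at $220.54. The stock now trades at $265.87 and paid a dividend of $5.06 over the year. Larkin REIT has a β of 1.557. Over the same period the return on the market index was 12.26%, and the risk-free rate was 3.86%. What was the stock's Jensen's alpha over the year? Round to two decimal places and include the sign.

+5.91%

Realised HPR = (P1 + D1 − P0) / P0 = (265.87 + 5.06 − 220.54) / 220.54 = 50.39 / 220.54 = 22.8485%
MRP = 12.26% − 3.86% = 8.40%
CAPM required = R_f + β·MRP = 3.86% + 1.557 × 8.40% = 16.93880%
α = realised − required = 22.8485% − 16.93880% = +5.91%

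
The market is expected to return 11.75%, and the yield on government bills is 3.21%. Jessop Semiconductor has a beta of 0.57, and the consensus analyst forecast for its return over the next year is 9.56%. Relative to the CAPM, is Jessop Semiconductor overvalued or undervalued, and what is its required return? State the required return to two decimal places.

Undervalued; required return 8.08%

MRP = 11.75% − 3.21% = 8.54%
Required return = R_f + β·MRP = 3.21% + 0.57 × 8.54% = 8.08%
Forecast 9.56% > required 8.08% → the stock plots above the SML → undervalued.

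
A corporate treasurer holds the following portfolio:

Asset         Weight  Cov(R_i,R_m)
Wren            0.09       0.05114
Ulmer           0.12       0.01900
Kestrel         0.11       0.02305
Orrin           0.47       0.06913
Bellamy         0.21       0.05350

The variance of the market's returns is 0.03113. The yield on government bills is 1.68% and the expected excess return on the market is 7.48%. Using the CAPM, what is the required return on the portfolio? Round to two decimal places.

14.45%

β_Wren = 0.05114 / 0.03113 = 1.6428
β_Ulmer = 0.01900 / 0.03113 = 0.6103
β_Kestrel = 0.02305 / 0.03113 = 0.7404
β_Orrin = 0.06913 / 0.03113 = 2.2207
β_Bellamy = 0.05350 / 0.03113 = 1.7186
β_P = Σ w_i β_i = 0.09×1.6428 + 0.12×0.6103 + 0.11×0.7404 + 0.47×2.2207 + 0.21×1.7186 = 1.7072
E(R_P) = R_f + β_P × MRP = 1.68% + 1.7072 × 7.48% = 14.45%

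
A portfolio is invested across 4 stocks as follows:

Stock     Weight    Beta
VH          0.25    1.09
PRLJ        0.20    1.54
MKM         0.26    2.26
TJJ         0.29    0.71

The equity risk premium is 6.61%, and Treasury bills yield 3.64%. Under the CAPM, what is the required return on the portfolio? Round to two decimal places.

β_P = Σ w_i β_i = 0.25×1.09 + 0.20×1.54 + 0.26×2.26 + 0.29×0.71 = 1.3740
E(R_P) = R_f + β_P × MRP = 3.64% + 1.3740 × 6.61% = 12.72%

12.72%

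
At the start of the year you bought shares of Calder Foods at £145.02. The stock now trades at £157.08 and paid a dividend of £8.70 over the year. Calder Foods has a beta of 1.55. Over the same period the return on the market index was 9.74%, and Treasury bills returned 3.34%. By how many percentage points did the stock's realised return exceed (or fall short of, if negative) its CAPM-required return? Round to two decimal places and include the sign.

+1.06%

Realised HPR = (P1 + D1 − P0) / P0 = (157.08 + 8.70 − 145.02) / 145.02 = 20.76 / 145.02 = 14.3153%
MRP = 9.74% − 3.34% = 6.40%
CAPM required = R_f + β·MRP = 3.34% + 1.55 × 6.40% = 13.2600%
α = realised − required = 14.3153% − 13.2600% = +1.06%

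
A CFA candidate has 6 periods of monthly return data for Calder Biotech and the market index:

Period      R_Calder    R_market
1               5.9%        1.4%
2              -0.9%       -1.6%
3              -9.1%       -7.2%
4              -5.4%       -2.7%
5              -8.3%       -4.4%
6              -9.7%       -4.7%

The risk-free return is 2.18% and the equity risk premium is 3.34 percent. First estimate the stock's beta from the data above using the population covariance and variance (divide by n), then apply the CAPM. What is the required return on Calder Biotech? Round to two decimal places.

8.60%

Mean R_i = (5.9 − 0.9 − 9.1 − 5.4 − 8.3 − 9.7) / 6 = -4.5833%
Mean R_m = (1.4 − 1.6 − 7.2 − 2.7 − 4.4 − 4.7) / 6 = -3.2000%
Σ(R_i − R̄_i)(R_m − R̄_m) = 83.9100  ⇒  Cov = 83.9100 / 6 = 13.9850
Σ(R_m − R̄_m)² = 43.6600  ⇒  Var(R_m) = 43.6600 / 6 = 7.2767
β = Cov / Var(R_m) = 13.9850 / 7.2767 = 1.9219
E(R) = R_f + β × MRP = 2.18% + 1.9219 × 3.34% = 8.60%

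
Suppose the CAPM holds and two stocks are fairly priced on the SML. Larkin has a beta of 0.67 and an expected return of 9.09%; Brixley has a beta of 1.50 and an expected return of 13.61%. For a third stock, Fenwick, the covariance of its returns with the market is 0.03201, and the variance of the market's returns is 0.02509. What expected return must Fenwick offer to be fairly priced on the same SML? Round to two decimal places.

MRP = (13.61% − 9.09%) / (1.50 − 0.67) = 5.4458%
R_f = 9.09% − 0.67 × 5.4458% = 5.4413%
β_Fenwick = Cov / Var(R_m) = 0.03201 / 0.02509 = 1.2758
E(R_Fenwick) = R_f + β × MRP = 5.4413% + 1.2758 × 5.4458% = 12.39%

12.39%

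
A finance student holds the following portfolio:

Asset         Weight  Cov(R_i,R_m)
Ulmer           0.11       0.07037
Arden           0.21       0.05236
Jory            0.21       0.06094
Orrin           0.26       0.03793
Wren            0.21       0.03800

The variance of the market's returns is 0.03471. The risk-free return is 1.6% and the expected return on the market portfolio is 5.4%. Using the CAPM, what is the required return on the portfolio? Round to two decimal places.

7.01%

β_Ulmer = 0.07037 / 0.03471 = 2.0274
β_Arden = 0.05236 / 0.03471 = 1.5085
β_Jory = 0.06094 / 0.03471 = 1.7557
β_Orrin = 0.03793 / 0.03471 = 1.0928
β_Wren = 0.03800 / 0.03471 = 1.0948
β_P = Σ w_i β_i = 0.11×2.0274 + 0.21×1.5085 + 0.21×1.7557 + 0.26×1.0928 + 0.21×1.0948 = 1.4225
MRP = 5.4% − 1.6% = 3.80%
E(R_P) = R_f + β_P × MRP = 1.6% + 1.4225 × 3.8% = 7.01%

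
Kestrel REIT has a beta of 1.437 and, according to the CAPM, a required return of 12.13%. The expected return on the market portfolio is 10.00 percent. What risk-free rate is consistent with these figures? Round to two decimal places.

E(R) = R_f + β(E(R_m) − R_f) = R_f(1 − β) + β·E(R_m)
12.13% = R_f × (1 − 1.437) + 1.437 × 10.00%
12.13% = R_f × -0.437 + 14.37000%
R_f = (12.13% − 14.37000%) / -0.437 = 5.13%

5.13%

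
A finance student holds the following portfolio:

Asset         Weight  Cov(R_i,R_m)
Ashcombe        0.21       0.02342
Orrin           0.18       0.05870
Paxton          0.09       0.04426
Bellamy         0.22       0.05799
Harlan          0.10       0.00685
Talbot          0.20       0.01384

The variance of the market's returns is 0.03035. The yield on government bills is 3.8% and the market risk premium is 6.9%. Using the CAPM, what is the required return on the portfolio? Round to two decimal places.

11.91%

β_Ashcombe = 0.02342 / 0.03035 = 0.7717
β_Orrin = 0.05870 / 0.03035 = 1.9341
β_Paxton = 0.04426 / 0.03035 = 1.4583
β_Bellamy = 0.05799 / 0.03035 = 1.9107
β_Harlan = 0.00685 / 0.03035 = 0.2257
β_Talbot = 0.01384 / 0.03035 = 0.4560
β_P = Σ w_i β_i = 0.21×0.7717 + 0.18×1.9341 + 0.09×1.4583 + 0.22×1.9107 + 0.10×0.2257 + 0.20×0.4560 = 1.1756
E(R_P) = R_f + β_P × MRP = 3.8% + 1.1756 × 6.9% = 11.91%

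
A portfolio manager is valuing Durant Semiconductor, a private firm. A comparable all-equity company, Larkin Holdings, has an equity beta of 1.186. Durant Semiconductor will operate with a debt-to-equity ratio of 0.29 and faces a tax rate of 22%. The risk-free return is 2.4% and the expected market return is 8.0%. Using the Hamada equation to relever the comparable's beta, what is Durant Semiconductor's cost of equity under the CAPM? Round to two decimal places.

β_L = β_U × [1 + (1 − t)(D/E)] = 1.186 × [1 + (1 − 0.22) × 0.29]
    = 1.186 × [1 + 0.78 × 0.29] = 1.186 × 1.2262 = 1.4543
MRP = 8.0% − 2.4% = 5.60%
E(R) = R_f + β_L × MRP = 2.4% + 1.4543 × 5.6% = 10.54%

10.54%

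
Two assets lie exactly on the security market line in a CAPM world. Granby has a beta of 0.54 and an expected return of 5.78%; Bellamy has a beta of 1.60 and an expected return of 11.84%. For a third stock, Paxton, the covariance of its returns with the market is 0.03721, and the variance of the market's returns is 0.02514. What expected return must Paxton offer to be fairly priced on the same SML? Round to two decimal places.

MRP = (11.84% − 5.78%) / (1.60 − 0.54) = 5.7170%
R_f = 5.78% − 0.54 × 5.7170% = 2.6928%
β_Paxton = Cov / Var(R_m) = 0.03721 / 0.02514 = 1.4801
E(R_Paxton) = R_f + β × MRP = 2.6928% + 1.4801 × 5.7170% = 11.15%

11.15%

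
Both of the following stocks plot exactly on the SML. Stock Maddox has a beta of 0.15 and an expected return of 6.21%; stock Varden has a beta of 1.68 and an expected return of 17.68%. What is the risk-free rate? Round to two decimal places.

5.09%

Both satisfy E(R) = R_f + β·MRP, so the slope of the SML is
MRP = (17.68% − 6.21%) / (1.68 − 0.15) = 11.47% / 1.53 = 7.4967%
R_f = E(R_Maddox) − β_Maddox·MRP = 6.21% − 0.15 × 7.4967% = 5.0855%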